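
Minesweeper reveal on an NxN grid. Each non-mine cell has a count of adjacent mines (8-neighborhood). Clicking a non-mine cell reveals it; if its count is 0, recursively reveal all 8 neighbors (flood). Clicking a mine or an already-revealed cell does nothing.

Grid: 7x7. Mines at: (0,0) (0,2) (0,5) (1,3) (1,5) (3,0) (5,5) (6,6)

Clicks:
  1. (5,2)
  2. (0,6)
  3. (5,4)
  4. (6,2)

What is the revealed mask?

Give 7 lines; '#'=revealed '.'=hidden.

Answer: ......#
.......
.######
.######
#######
#####..
#####..

Derivation:
Click 1 (5,2) count=0: revealed 29 new [(2,1) (2,2) (2,3) (2,4) (2,5) (2,6) (3,1) (3,2) (3,3) (3,4) (3,5) (3,6) (4,0) (4,1) (4,2) (4,3) (4,4) (4,5) (4,6) (5,0) (5,1) (5,2) (5,3) (5,4) (6,0) (6,1) (6,2) (6,3) (6,4)] -> total=29
Click 2 (0,6) count=2: revealed 1 new [(0,6)] -> total=30
Click 3 (5,4) count=1: revealed 0 new [(none)] -> total=30
Click 4 (6,2) count=0: revealed 0 new [(none)] -> total=30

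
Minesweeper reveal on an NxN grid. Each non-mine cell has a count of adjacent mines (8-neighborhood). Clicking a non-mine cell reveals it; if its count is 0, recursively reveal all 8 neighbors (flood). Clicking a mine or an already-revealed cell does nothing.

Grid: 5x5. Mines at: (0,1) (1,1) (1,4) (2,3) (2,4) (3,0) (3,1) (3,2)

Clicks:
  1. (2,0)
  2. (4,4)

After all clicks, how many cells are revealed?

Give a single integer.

Click 1 (2,0) count=3: revealed 1 new [(2,0)] -> total=1
Click 2 (4,4) count=0: revealed 4 new [(3,3) (3,4) (4,3) (4,4)] -> total=5

Answer: 5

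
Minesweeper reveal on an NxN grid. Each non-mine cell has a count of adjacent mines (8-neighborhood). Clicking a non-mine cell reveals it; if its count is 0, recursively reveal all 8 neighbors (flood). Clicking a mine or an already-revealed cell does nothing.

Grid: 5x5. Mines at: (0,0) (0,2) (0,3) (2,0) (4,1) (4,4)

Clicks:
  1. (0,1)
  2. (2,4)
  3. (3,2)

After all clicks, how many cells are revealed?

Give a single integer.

Answer: 13

Derivation:
Click 1 (0,1) count=2: revealed 1 new [(0,1)] -> total=1
Click 2 (2,4) count=0: revealed 12 new [(1,1) (1,2) (1,3) (1,4) (2,1) (2,2) (2,3) (2,4) (3,1) (3,2) (3,3) (3,4)] -> total=13
Click 3 (3,2) count=1: revealed 0 new [(none)] -> total=13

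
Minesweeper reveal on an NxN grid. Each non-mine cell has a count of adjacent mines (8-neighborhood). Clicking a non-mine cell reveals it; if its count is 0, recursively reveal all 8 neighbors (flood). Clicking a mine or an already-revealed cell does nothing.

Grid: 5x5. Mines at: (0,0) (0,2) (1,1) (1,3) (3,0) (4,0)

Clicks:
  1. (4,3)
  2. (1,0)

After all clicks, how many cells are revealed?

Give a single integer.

Answer: 13

Derivation:
Click 1 (4,3) count=0: revealed 12 new [(2,1) (2,2) (2,3) (2,4) (3,1) (3,2) (3,3) (3,4) (4,1) (4,2) (4,3) (4,4)] -> total=12
Click 2 (1,0) count=2: revealed 1 new [(1,0)] -> total=13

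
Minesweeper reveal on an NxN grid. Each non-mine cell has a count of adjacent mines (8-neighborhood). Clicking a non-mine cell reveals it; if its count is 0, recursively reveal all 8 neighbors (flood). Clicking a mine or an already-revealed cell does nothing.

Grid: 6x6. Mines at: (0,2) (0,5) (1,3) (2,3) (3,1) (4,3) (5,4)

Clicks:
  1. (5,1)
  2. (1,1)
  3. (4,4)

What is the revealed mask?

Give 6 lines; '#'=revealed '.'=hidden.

Answer: ......
.#....
......
......
###.#.
###...

Derivation:
Click 1 (5,1) count=0: revealed 6 new [(4,0) (4,1) (4,2) (5,0) (5,1) (5,2)] -> total=6
Click 2 (1,1) count=1: revealed 1 new [(1,1)] -> total=7
Click 3 (4,4) count=2: revealed 1 new [(4,4)] -> total=8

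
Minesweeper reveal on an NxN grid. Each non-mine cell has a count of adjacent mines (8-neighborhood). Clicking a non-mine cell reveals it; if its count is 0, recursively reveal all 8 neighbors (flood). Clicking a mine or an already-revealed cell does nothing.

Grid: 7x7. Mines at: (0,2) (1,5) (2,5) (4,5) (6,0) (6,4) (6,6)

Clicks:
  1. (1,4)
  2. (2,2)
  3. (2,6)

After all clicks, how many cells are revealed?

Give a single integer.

Answer: 31

Derivation:
Click 1 (1,4) count=2: revealed 1 new [(1,4)] -> total=1
Click 2 (2,2) count=0: revealed 29 new [(0,0) (0,1) (1,0) (1,1) (1,2) (1,3) (2,0) (2,1) (2,2) (2,3) (2,4) (3,0) (3,1) (3,2) (3,3) (3,4) (4,0) (4,1) (4,2) (4,3) (4,4) (5,0) (5,1) (5,2) (5,3) (5,4) (6,1) (6,2) (6,3)] -> total=30
Click 3 (2,6) count=2: revealed 1 new [(2,6)] -> total=31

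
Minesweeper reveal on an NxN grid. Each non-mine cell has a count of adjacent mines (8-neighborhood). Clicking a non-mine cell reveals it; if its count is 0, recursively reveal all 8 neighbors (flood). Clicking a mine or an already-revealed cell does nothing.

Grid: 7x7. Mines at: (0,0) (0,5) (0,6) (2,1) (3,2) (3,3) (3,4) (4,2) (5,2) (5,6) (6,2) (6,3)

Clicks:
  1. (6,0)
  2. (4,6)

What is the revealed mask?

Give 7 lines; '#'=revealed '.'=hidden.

Answer: .......
.......
.......
##.....
##....#
##.....
##.....

Derivation:
Click 1 (6,0) count=0: revealed 8 new [(3,0) (3,1) (4,0) (4,1) (5,0) (5,1) (6,0) (6,1)] -> total=8
Click 2 (4,6) count=1: revealed 1 new [(4,6)] -> total=9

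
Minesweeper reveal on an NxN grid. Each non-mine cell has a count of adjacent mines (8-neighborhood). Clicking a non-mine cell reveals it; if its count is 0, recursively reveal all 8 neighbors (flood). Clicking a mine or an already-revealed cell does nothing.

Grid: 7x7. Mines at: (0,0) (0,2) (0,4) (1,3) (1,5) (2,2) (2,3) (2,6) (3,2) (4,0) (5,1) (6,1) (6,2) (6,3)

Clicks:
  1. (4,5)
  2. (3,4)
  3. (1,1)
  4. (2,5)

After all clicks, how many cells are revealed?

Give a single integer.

Answer: 17

Derivation:
Click 1 (4,5) count=0: revealed 15 new [(3,3) (3,4) (3,5) (3,6) (4,3) (4,4) (4,5) (4,6) (5,3) (5,4) (5,5) (5,6) (6,4) (6,5) (6,6)] -> total=15
Click 2 (3,4) count=1: revealed 0 new [(none)] -> total=15
Click 3 (1,1) count=3: revealed 1 new [(1,1)] -> total=16
Click 4 (2,5) count=2: revealed 1 new [(2,5)] -> total=17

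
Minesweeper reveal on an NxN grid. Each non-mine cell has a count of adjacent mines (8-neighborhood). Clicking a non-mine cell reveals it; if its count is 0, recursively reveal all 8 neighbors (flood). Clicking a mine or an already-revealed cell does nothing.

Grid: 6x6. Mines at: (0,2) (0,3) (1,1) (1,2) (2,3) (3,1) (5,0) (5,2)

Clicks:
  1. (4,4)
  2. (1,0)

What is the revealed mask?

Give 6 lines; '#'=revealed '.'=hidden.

Answer: ....##
#...##
....##
...###
...###
...###

Derivation:
Click 1 (4,4) count=0: revealed 15 new [(0,4) (0,5) (1,4) (1,5) (2,4) (2,5) (3,3) (3,4) (3,5) (4,3) (4,4) (4,5) (5,3) (5,4) (5,5)] -> total=15
Click 2 (1,0) count=1: revealed 1 new [(1,0)] -> total=16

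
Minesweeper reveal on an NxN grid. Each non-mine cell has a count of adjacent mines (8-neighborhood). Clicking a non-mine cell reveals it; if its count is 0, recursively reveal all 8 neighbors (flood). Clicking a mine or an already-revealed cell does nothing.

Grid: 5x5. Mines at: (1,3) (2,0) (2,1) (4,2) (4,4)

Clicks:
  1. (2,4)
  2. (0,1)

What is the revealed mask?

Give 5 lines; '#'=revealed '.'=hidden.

Click 1 (2,4) count=1: revealed 1 new [(2,4)] -> total=1
Click 2 (0,1) count=0: revealed 6 new [(0,0) (0,1) (0,2) (1,0) (1,1) (1,2)] -> total=7

Answer: ###..
###..
....#
.....
.....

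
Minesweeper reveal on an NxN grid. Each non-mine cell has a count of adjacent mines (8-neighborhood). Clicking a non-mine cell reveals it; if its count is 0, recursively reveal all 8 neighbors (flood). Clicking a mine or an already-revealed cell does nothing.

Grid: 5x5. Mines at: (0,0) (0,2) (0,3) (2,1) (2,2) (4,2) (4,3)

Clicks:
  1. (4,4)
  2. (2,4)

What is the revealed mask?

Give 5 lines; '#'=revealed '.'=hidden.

Click 1 (4,4) count=1: revealed 1 new [(4,4)] -> total=1
Click 2 (2,4) count=0: revealed 6 new [(1,3) (1,4) (2,3) (2,4) (3,3) (3,4)] -> total=7

Answer: .....
...##
...##
...##
....#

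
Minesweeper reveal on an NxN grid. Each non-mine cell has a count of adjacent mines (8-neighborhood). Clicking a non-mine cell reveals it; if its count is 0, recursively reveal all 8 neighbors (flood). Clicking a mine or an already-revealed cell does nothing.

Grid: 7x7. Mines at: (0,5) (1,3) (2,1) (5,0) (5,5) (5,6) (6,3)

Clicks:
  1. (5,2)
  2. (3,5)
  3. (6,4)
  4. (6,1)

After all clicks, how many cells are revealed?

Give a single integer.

Answer: 26

Derivation:
Click 1 (5,2) count=1: revealed 1 new [(5,2)] -> total=1
Click 2 (3,5) count=0: revealed 23 new [(1,4) (1,5) (1,6) (2,2) (2,3) (2,4) (2,5) (2,6) (3,1) (3,2) (3,3) (3,4) (3,5) (3,6) (4,1) (4,2) (4,3) (4,4) (4,5) (4,6) (5,1) (5,3) (5,4)] -> total=24
Click 3 (6,4) count=2: revealed 1 new [(6,4)] -> total=25
Click 4 (6,1) count=1: revealed 1 new [(6,1)] -> total=26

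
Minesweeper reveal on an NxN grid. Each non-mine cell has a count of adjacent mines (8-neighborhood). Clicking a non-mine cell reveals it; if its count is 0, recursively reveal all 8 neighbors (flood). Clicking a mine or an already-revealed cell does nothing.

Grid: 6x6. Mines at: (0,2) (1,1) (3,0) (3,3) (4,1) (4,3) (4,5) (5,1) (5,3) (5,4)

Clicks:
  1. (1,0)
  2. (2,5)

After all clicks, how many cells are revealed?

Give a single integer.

Click 1 (1,0) count=1: revealed 1 new [(1,0)] -> total=1
Click 2 (2,5) count=0: revealed 11 new [(0,3) (0,4) (0,5) (1,3) (1,4) (1,5) (2,3) (2,4) (2,5) (3,4) (3,5)] -> total=12

Answer: 12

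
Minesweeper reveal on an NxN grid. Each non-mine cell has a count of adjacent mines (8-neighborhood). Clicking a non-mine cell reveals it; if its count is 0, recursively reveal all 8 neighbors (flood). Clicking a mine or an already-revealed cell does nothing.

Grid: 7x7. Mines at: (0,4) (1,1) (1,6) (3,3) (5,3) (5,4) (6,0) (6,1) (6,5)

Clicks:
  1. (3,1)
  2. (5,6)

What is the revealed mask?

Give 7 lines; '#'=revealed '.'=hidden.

Click 1 (3,1) count=0: revealed 12 new [(2,0) (2,1) (2,2) (3,0) (3,1) (3,2) (4,0) (4,1) (4,2) (5,0) (5,1) (5,2)] -> total=12
Click 2 (5,6) count=1: revealed 1 new [(5,6)] -> total=13

Answer: .......
.......
###....
###....
###....
###...#
.......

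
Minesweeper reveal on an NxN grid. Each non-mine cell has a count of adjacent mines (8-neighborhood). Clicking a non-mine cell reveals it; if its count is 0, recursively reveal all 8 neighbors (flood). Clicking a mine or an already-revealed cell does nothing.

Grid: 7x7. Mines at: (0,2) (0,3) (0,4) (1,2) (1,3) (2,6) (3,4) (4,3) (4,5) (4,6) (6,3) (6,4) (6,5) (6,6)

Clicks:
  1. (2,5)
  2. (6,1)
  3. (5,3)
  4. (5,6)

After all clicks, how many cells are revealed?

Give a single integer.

Answer: 22

Derivation:
Click 1 (2,5) count=2: revealed 1 new [(2,5)] -> total=1
Click 2 (6,1) count=0: revealed 19 new [(0,0) (0,1) (1,0) (1,1) (2,0) (2,1) (2,2) (3,0) (3,1) (3,2) (4,0) (4,1) (4,2) (5,0) (5,1) (5,2) (6,0) (6,1) (6,2)] -> total=20
Click 3 (5,3) count=3: revealed 1 new [(5,3)] -> total=21
Click 4 (5,6) count=4: revealed 1 new [(5,6)] -> total=22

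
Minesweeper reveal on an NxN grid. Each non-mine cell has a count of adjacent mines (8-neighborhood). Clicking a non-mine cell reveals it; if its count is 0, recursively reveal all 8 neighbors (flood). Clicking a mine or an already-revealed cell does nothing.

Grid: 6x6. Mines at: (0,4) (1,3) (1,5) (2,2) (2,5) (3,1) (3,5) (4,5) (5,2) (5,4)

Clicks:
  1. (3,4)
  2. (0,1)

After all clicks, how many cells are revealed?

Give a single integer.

Answer: 9

Derivation:
Click 1 (3,4) count=3: revealed 1 new [(3,4)] -> total=1
Click 2 (0,1) count=0: revealed 8 new [(0,0) (0,1) (0,2) (1,0) (1,1) (1,2) (2,0) (2,1)] -> total=9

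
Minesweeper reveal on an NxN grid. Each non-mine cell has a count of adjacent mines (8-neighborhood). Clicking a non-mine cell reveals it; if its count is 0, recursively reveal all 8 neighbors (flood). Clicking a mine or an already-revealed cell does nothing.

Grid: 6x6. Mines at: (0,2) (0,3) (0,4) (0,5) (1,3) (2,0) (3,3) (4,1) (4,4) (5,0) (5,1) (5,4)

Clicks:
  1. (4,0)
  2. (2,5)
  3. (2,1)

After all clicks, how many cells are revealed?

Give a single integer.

Answer: 8

Derivation:
Click 1 (4,0) count=3: revealed 1 new [(4,0)] -> total=1
Click 2 (2,5) count=0: revealed 6 new [(1,4) (1,5) (2,4) (2,5) (3,4) (3,5)] -> total=7
Click 3 (2,1) count=1: revealed 1 new [(2,1)] -> total=8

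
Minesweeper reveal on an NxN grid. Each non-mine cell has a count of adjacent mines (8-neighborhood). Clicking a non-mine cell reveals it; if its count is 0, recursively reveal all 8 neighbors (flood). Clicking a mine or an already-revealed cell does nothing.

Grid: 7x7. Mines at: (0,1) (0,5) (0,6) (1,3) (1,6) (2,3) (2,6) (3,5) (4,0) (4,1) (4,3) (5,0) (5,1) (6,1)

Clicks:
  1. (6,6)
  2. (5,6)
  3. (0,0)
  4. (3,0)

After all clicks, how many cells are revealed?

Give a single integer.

Click 1 (6,6) count=0: revealed 13 new [(4,4) (4,5) (4,6) (5,2) (5,3) (5,4) (5,5) (5,6) (6,2) (6,3) (6,4) (6,5) (6,6)] -> total=13
Click 2 (5,6) count=0: revealed 0 new [(none)] -> total=13
Click 3 (0,0) count=1: revealed 1 new [(0,0)] -> total=14
Click 4 (3,0) count=2: revealed 1 new [(3,0)] -> total=15

Answer: 15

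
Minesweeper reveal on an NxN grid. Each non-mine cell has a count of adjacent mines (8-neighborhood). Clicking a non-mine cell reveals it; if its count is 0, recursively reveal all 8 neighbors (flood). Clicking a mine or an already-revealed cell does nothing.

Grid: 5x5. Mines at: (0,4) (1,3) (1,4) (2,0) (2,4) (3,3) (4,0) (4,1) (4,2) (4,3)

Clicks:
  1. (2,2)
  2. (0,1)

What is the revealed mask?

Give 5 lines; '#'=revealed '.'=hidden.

Click 1 (2,2) count=2: revealed 1 new [(2,2)] -> total=1
Click 2 (0,1) count=0: revealed 6 new [(0,0) (0,1) (0,2) (1,0) (1,1) (1,2)] -> total=7

Answer: ###..
###..
..#..
.....
.....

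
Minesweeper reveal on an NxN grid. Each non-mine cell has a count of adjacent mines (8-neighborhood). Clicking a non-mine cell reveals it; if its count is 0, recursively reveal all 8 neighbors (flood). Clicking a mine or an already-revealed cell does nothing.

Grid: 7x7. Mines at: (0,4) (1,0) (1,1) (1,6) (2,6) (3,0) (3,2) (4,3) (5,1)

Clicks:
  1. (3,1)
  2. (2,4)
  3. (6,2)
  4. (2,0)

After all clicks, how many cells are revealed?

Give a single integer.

Click 1 (3,1) count=2: revealed 1 new [(3,1)] -> total=1
Click 2 (2,4) count=0: revealed 9 new [(1,3) (1,4) (1,5) (2,3) (2,4) (2,5) (3,3) (3,4) (3,5)] -> total=10
Click 3 (6,2) count=1: revealed 1 new [(6,2)] -> total=11
Click 4 (2,0) count=3: revealed 1 new [(2,0)] -> total=12

Answer: 12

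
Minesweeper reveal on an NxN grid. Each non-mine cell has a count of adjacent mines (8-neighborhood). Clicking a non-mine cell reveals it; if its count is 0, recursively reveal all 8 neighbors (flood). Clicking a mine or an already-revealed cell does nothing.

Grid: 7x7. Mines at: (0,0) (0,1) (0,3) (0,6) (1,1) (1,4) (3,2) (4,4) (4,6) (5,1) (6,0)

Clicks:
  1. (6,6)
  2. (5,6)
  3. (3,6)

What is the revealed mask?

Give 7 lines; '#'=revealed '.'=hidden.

Click 1 (6,6) count=0: revealed 10 new [(5,2) (5,3) (5,4) (5,5) (5,6) (6,2) (6,3) (6,4) (6,5) (6,6)] -> total=10
Click 2 (5,6) count=1: revealed 0 new [(none)] -> total=10
Click 3 (3,6) count=1: revealed 1 new [(3,6)] -> total=11

Answer: .......
.......
.......
......#
.......
..#####
..#####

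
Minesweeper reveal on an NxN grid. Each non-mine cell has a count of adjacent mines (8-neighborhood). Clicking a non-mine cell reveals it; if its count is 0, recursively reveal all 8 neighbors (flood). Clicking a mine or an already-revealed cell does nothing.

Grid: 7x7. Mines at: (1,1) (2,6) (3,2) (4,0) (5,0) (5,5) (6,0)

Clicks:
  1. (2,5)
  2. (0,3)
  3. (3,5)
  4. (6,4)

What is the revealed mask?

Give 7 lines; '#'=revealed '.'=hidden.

Click 1 (2,5) count=1: revealed 1 new [(2,5)] -> total=1
Click 2 (0,3) count=0: revealed 19 new [(0,2) (0,3) (0,4) (0,5) (0,6) (1,2) (1,3) (1,4) (1,5) (1,6) (2,2) (2,3) (2,4) (3,3) (3,4) (3,5) (4,3) (4,4) (4,5)] -> total=20
Click 3 (3,5) count=1: revealed 0 new [(none)] -> total=20
Click 4 (6,4) count=1: revealed 1 new [(6,4)] -> total=21

Answer: ..#####
..#####
..####.
...###.
...###.
.......
....#..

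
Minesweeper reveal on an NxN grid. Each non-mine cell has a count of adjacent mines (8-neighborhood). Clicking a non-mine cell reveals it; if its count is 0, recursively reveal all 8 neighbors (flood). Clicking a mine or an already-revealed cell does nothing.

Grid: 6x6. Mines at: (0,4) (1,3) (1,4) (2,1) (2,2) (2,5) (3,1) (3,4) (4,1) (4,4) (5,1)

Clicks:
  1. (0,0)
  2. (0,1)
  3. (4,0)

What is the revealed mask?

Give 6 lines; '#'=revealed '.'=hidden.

Answer: ###...
###...
......
......
#.....
......

Derivation:
Click 1 (0,0) count=0: revealed 6 new [(0,0) (0,1) (0,2) (1,0) (1,1) (1,2)] -> total=6
Click 2 (0,1) count=0: revealed 0 new [(none)] -> total=6
Click 3 (4,0) count=3: revealed 1 new [(4,0)] -> total=7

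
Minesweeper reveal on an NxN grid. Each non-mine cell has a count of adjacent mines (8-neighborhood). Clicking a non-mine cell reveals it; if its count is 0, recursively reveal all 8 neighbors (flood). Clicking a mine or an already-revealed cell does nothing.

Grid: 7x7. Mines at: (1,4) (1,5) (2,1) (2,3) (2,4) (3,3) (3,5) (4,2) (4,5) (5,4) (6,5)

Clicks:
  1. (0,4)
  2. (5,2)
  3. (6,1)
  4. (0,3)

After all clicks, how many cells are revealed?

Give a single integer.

Click 1 (0,4) count=2: revealed 1 new [(0,4)] -> total=1
Click 2 (5,2) count=1: revealed 1 new [(5,2)] -> total=2
Click 3 (6,1) count=0: revealed 11 new [(3,0) (3,1) (4,0) (4,1) (5,0) (5,1) (5,3) (6,0) (6,1) (6,2) (6,3)] -> total=13
Click 4 (0,3) count=1: revealed 1 new [(0,3)] -> total=14

Answer: 14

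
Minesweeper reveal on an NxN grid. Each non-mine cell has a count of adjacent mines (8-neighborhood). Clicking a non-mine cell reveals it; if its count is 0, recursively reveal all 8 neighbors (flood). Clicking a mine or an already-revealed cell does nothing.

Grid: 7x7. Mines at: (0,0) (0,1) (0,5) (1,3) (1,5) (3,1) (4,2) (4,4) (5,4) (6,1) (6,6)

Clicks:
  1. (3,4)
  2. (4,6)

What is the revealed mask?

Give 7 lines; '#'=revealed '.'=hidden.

Click 1 (3,4) count=1: revealed 1 new [(3,4)] -> total=1
Click 2 (4,6) count=0: revealed 8 new [(2,5) (2,6) (3,5) (3,6) (4,5) (4,6) (5,5) (5,6)] -> total=9

Answer: .......
.......
.....##
....###
.....##
.....##
.......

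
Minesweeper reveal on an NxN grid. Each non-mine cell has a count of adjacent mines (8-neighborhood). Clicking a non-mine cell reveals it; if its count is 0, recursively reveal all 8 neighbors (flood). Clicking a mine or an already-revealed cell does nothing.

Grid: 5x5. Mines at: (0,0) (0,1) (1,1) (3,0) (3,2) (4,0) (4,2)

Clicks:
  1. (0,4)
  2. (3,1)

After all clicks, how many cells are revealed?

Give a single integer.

Click 1 (0,4) count=0: revealed 13 new [(0,2) (0,3) (0,4) (1,2) (1,3) (1,4) (2,2) (2,3) (2,4) (3,3) (3,4) (4,3) (4,4)] -> total=13
Click 2 (3,1) count=4: revealed 1 new [(3,1)] -> total=14

Answer: 14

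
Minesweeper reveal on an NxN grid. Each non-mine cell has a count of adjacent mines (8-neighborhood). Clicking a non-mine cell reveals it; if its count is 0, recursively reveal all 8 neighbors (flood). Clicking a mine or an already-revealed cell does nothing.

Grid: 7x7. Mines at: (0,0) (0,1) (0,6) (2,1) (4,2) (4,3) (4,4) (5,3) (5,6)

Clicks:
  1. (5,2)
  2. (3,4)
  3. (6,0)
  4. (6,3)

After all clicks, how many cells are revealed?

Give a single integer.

Answer: 12

Derivation:
Click 1 (5,2) count=3: revealed 1 new [(5,2)] -> total=1
Click 2 (3,4) count=2: revealed 1 new [(3,4)] -> total=2
Click 3 (6,0) count=0: revealed 9 new [(3,0) (3,1) (4,0) (4,1) (5,0) (5,1) (6,0) (6,1) (6,2)] -> total=11
Click 4 (6,3) count=1: revealed 1 new [(6,3)] -> total=12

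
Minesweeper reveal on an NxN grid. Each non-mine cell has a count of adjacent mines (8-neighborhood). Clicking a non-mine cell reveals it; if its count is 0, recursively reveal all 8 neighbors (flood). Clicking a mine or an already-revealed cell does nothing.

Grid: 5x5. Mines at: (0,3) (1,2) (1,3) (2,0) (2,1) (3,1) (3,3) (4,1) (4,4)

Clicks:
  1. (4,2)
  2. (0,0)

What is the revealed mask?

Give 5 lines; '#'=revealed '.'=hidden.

Answer: ##...
##...
.....
.....
..#..

Derivation:
Click 1 (4,2) count=3: revealed 1 new [(4,2)] -> total=1
Click 2 (0,0) count=0: revealed 4 new [(0,0) (0,1) (1,0) (1,1)] -> total=5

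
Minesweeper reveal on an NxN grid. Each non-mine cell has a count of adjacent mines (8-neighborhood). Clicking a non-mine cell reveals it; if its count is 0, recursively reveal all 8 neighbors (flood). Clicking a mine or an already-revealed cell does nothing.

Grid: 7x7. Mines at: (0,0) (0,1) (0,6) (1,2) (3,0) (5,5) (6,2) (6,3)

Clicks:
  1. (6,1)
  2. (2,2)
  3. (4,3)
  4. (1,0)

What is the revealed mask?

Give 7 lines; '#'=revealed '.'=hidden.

Answer: ...###.
#..####
.######
.######
.######
.####..
.#.....

Derivation:
Click 1 (6,1) count=1: revealed 1 new [(6,1)] -> total=1
Click 2 (2,2) count=1: revealed 1 new [(2,2)] -> total=2
Click 3 (4,3) count=0: revealed 28 new [(0,3) (0,4) (0,5) (1,3) (1,4) (1,5) (1,6) (2,1) (2,3) (2,4) (2,5) (2,6) (3,1) (3,2) (3,3) (3,4) (3,5) (3,6) (4,1) (4,2) (4,3) (4,4) (4,5) (4,6) (5,1) (5,2) (5,3) (5,4)] -> total=30
Click 4 (1,0) count=2: revealed 1 new [(1,0)] -> total=31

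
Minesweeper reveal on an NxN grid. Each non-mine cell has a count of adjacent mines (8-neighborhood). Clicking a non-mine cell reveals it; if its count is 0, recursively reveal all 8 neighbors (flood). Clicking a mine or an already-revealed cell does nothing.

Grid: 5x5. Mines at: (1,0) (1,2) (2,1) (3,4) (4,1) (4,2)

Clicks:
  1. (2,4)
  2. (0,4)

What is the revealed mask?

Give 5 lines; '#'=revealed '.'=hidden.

Click 1 (2,4) count=1: revealed 1 new [(2,4)] -> total=1
Click 2 (0,4) count=0: revealed 5 new [(0,3) (0,4) (1,3) (1,4) (2,3)] -> total=6

Answer: ...##
...##
...##
.....
.....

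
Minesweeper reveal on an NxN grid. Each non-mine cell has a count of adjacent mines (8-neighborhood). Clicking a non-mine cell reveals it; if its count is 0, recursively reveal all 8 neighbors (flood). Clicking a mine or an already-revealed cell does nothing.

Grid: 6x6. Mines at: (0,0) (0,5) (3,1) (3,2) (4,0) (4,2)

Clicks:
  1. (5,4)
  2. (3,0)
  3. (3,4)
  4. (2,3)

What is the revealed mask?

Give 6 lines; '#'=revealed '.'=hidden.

Click 1 (5,4) count=0: revealed 23 new [(0,1) (0,2) (0,3) (0,4) (1,1) (1,2) (1,3) (1,4) (1,5) (2,1) (2,2) (2,3) (2,4) (2,5) (3,3) (3,4) (3,5) (4,3) (4,4) (4,5) (5,3) (5,4) (5,5)] -> total=23
Click 2 (3,0) count=2: revealed 1 new [(3,0)] -> total=24
Click 3 (3,4) count=0: revealed 0 new [(none)] -> total=24
Click 4 (2,3) count=1: revealed 0 new [(none)] -> total=24

Answer: .####.
.#####
.#####
#..###
...###
...###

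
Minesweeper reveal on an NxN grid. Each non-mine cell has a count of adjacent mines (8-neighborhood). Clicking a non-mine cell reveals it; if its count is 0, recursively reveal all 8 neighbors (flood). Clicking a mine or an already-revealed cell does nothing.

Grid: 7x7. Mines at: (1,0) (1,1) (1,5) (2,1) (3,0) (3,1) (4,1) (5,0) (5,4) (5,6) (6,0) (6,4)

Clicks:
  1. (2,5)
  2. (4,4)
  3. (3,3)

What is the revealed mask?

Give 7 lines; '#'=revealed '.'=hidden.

Click 1 (2,5) count=1: revealed 1 new [(2,5)] -> total=1
Click 2 (4,4) count=1: revealed 1 new [(4,4)] -> total=2
Click 3 (3,3) count=0: revealed 19 new [(0,2) (0,3) (0,4) (1,2) (1,3) (1,4) (2,2) (2,3) (2,4) (2,6) (3,2) (3,3) (3,4) (3,5) (3,6) (4,2) (4,3) (4,5) (4,6)] -> total=21

Answer: ..###..
..###..
..#####
..#####
..#####
.......
.......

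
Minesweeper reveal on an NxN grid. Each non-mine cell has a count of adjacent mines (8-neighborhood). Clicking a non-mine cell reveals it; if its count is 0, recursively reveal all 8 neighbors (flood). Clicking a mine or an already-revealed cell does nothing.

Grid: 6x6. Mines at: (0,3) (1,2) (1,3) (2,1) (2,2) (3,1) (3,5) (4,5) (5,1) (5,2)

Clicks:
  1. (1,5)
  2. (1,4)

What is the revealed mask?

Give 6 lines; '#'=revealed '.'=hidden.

Click 1 (1,5) count=0: revealed 6 new [(0,4) (0,5) (1,4) (1,5) (2,4) (2,5)] -> total=6
Click 2 (1,4) count=2: revealed 0 new [(none)] -> total=6

Answer: ....##
....##
....##
......
......
......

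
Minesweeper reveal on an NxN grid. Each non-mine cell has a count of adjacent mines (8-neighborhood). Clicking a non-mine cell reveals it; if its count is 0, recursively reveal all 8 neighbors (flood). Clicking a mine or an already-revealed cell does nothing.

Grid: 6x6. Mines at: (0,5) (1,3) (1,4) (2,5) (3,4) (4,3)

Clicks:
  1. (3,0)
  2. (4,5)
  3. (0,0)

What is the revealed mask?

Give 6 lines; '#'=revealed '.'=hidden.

Click 1 (3,0) count=0: revealed 18 new [(0,0) (0,1) (0,2) (1,0) (1,1) (1,2) (2,0) (2,1) (2,2) (3,0) (3,1) (3,2) (4,0) (4,1) (4,2) (5,0) (5,1) (5,2)] -> total=18
Click 2 (4,5) count=1: revealed 1 new [(4,5)] -> total=19
Click 3 (0,0) count=0: revealed 0 new [(none)] -> total=19

Answer: ###...
###...
###...
###...
###..#
###...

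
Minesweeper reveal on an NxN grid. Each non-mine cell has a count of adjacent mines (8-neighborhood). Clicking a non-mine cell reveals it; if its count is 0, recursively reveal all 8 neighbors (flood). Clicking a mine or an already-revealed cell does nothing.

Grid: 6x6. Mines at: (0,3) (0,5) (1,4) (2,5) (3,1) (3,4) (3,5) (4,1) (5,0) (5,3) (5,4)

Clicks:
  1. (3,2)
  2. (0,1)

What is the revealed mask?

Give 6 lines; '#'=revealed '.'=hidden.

Click 1 (3,2) count=2: revealed 1 new [(3,2)] -> total=1
Click 2 (0,1) count=0: revealed 9 new [(0,0) (0,1) (0,2) (1,0) (1,1) (1,2) (2,0) (2,1) (2,2)] -> total=10

Answer: ###...
###...
###...
..#...
......
......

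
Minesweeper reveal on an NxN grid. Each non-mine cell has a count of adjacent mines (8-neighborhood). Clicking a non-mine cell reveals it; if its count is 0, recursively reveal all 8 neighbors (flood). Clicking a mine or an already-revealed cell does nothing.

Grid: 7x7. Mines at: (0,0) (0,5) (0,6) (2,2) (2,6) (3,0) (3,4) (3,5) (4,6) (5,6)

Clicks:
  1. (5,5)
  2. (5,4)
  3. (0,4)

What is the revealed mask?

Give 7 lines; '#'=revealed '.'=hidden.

Answer: ....#..
.......
.......
.###...
######.
######.
######.

Derivation:
Click 1 (5,5) count=2: revealed 1 new [(5,5)] -> total=1
Click 2 (5,4) count=0: revealed 20 new [(3,1) (3,2) (3,3) (4,0) (4,1) (4,2) (4,3) (4,4) (4,5) (5,0) (5,1) (5,2) (5,3) (5,4) (6,0) (6,1) (6,2) (6,3) (6,4) (6,5)] -> total=21
Click 3 (0,4) count=1: revealed 1 new [(0,4)] -> total=22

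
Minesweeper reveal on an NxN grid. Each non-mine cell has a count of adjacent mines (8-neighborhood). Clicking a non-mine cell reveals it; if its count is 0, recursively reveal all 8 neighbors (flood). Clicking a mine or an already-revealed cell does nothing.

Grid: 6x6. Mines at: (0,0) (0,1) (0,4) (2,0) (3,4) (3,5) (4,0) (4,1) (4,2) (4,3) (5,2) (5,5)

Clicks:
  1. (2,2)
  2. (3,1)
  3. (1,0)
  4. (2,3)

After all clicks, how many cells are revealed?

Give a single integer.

Click 1 (2,2) count=0: revealed 9 new [(1,1) (1,2) (1,3) (2,1) (2,2) (2,3) (3,1) (3,2) (3,3)] -> total=9
Click 2 (3,1) count=4: revealed 0 new [(none)] -> total=9
Click 3 (1,0) count=3: revealed 1 new [(1,0)] -> total=10
Click 4 (2,3) count=1: revealed 0 new [(none)] -> total=10

Answer: 10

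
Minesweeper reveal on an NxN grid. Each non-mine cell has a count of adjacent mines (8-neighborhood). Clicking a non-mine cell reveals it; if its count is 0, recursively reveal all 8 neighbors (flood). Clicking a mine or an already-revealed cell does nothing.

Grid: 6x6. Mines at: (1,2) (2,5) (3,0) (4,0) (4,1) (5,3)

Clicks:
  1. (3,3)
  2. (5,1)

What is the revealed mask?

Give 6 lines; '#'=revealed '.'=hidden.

Answer: ......
......
..###.
..###.
..###.
.#....

Derivation:
Click 1 (3,3) count=0: revealed 9 new [(2,2) (2,3) (2,4) (3,2) (3,3) (3,4) (4,2) (4,3) (4,4)] -> total=9
Click 2 (5,1) count=2: revealed 1 new [(5,1)] -> total=10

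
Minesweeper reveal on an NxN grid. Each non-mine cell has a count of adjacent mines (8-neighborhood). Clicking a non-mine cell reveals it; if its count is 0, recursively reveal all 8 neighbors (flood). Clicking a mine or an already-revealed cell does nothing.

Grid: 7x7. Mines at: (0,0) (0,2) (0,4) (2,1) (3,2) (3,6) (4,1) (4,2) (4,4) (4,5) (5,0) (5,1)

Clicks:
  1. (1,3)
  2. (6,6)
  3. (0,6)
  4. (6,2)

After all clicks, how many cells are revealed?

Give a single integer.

Click 1 (1,3) count=2: revealed 1 new [(1,3)] -> total=1
Click 2 (6,6) count=0: revealed 10 new [(5,2) (5,3) (5,4) (5,5) (5,6) (6,2) (6,3) (6,4) (6,5) (6,6)] -> total=11
Click 3 (0,6) count=0: revealed 6 new [(0,5) (0,6) (1,5) (1,6) (2,5) (2,6)] -> total=17
Click 4 (6,2) count=1: revealed 0 new [(none)] -> total=17

Answer: 17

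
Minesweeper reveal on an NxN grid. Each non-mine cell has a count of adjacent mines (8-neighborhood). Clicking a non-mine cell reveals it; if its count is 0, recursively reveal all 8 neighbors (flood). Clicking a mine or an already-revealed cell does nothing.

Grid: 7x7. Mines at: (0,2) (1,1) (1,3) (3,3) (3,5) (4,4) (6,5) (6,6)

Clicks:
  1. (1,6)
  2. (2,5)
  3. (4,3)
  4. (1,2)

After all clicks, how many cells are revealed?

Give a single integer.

Click 1 (1,6) count=0: revealed 9 new [(0,4) (0,5) (0,6) (1,4) (1,5) (1,6) (2,4) (2,5) (2,6)] -> total=9
Click 2 (2,5) count=1: revealed 0 new [(none)] -> total=9
Click 3 (4,3) count=2: revealed 1 new [(4,3)] -> total=10
Click 4 (1,2) count=3: revealed 1 new [(1,2)] -> total=11

Answer: 11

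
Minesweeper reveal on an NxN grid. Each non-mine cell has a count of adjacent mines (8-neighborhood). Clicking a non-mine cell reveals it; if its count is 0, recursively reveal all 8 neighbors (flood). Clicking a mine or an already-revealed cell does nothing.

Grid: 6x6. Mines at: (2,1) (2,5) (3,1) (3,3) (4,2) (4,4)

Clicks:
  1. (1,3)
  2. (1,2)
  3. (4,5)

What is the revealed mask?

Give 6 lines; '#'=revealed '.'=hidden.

Answer: ######
######
..###.
......
.....#
......

Derivation:
Click 1 (1,3) count=0: revealed 15 new [(0,0) (0,1) (0,2) (0,3) (0,4) (0,5) (1,0) (1,1) (1,2) (1,3) (1,4) (1,5) (2,2) (2,3) (2,4)] -> total=15
Click 2 (1,2) count=1: revealed 0 new [(none)] -> total=15
Click 3 (4,5) count=1: revealed 1 new [(4,5)] -> total=16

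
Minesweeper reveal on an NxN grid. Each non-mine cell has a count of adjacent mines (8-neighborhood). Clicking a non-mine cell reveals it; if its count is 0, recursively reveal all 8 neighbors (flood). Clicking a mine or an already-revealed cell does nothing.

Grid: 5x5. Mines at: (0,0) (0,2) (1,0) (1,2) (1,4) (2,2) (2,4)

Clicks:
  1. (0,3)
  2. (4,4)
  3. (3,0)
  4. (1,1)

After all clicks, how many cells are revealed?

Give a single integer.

Click 1 (0,3) count=3: revealed 1 new [(0,3)] -> total=1
Click 2 (4,4) count=0: revealed 12 new [(2,0) (2,1) (3,0) (3,1) (3,2) (3,3) (3,4) (4,0) (4,1) (4,2) (4,3) (4,4)] -> total=13
Click 3 (3,0) count=0: revealed 0 new [(none)] -> total=13
Click 4 (1,1) count=5: revealed 1 new [(1,1)] -> total=14

Answer: 14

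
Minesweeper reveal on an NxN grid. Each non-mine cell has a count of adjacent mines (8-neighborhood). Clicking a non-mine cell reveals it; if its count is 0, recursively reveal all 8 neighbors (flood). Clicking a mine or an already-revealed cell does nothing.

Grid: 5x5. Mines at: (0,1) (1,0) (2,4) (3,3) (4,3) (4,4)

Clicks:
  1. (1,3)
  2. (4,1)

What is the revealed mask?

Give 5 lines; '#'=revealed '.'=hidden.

Click 1 (1,3) count=1: revealed 1 new [(1,3)] -> total=1
Click 2 (4,1) count=0: revealed 9 new [(2,0) (2,1) (2,2) (3,0) (3,1) (3,2) (4,0) (4,1) (4,2)] -> total=10

Answer: .....
...#.
###..
###..
###..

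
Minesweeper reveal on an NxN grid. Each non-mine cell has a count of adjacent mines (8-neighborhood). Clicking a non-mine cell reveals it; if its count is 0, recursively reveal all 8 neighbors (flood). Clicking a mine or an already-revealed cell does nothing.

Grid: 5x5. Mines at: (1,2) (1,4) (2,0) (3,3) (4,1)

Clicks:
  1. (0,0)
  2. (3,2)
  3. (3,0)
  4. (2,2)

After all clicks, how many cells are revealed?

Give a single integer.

Answer: 7

Derivation:
Click 1 (0,0) count=0: revealed 4 new [(0,0) (0,1) (1,0) (1,1)] -> total=4
Click 2 (3,2) count=2: revealed 1 new [(3,2)] -> total=5
Click 3 (3,0) count=2: revealed 1 new [(3,0)] -> total=6
Click 4 (2,2) count=2: revealed 1 new [(2,2)] -> total=7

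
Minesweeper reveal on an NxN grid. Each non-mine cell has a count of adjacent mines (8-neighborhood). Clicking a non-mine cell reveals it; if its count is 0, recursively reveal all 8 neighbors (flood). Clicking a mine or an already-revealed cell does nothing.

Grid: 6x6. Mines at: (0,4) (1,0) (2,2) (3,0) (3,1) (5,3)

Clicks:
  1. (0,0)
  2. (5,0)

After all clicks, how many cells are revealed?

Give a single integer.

Answer: 7

Derivation:
Click 1 (0,0) count=1: revealed 1 new [(0,0)] -> total=1
Click 2 (5,0) count=0: revealed 6 new [(4,0) (4,1) (4,2) (5,0) (5,1) (5,2)] -> total=7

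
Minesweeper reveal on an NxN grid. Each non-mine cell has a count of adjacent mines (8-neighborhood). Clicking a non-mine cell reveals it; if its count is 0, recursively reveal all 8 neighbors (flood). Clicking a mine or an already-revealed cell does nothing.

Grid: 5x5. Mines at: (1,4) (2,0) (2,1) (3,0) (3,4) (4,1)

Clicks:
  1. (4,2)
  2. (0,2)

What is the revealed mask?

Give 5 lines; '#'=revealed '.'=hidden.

Click 1 (4,2) count=1: revealed 1 new [(4,2)] -> total=1
Click 2 (0,2) count=0: revealed 8 new [(0,0) (0,1) (0,2) (0,3) (1,0) (1,1) (1,2) (1,3)] -> total=9

Answer: ####.
####.
.....
.....
..#..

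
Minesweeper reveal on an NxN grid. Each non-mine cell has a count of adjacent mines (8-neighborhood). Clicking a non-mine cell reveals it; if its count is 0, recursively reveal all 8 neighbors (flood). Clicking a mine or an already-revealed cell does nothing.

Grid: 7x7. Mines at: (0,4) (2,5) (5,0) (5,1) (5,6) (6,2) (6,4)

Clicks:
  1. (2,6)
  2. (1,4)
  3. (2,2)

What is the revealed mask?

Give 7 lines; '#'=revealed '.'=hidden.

Click 1 (2,6) count=1: revealed 1 new [(2,6)] -> total=1
Click 2 (1,4) count=2: revealed 1 new [(1,4)] -> total=2
Click 3 (2,2) count=0: revealed 29 new [(0,0) (0,1) (0,2) (0,3) (1,0) (1,1) (1,2) (1,3) (2,0) (2,1) (2,2) (2,3) (2,4) (3,0) (3,1) (3,2) (3,3) (3,4) (3,5) (4,0) (4,1) (4,2) (4,3) (4,4) (4,5) (5,2) (5,3) (5,4) (5,5)] -> total=31

Answer: ####...
#####..
#####.#
######.
######.
..####.
.......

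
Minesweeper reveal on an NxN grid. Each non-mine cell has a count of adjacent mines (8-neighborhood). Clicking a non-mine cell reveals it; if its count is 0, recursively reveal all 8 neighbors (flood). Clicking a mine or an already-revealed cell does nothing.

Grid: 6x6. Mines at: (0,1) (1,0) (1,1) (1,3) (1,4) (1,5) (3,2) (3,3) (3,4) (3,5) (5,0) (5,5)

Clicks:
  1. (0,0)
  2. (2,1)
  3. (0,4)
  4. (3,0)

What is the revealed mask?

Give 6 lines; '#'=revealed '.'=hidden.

Click 1 (0,0) count=3: revealed 1 new [(0,0)] -> total=1
Click 2 (2,1) count=3: revealed 1 new [(2,1)] -> total=2
Click 3 (0,4) count=3: revealed 1 new [(0,4)] -> total=3
Click 4 (3,0) count=0: revealed 5 new [(2,0) (3,0) (3,1) (4,0) (4,1)] -> total=8

Answer: #...#.
......
##....
##....
##....
......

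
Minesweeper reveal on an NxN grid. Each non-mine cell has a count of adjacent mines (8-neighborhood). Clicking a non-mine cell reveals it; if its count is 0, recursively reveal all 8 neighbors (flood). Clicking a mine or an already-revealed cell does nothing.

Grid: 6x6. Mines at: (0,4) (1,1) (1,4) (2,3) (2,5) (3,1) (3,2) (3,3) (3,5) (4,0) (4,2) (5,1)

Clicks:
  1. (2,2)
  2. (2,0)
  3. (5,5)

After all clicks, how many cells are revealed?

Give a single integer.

Click 1 (2,2) count=5: revealed 1 new [(2,2)] -> total=1
Click 2 (2,0) count=2: revealed 1 new [(2,0)] -> total=2
Click 3 (5,5) count=0: revealed 6 new [(4,3) (4,4) (4,5) (5,3) (5,4) (5,5)] -> total=8

Answer: 8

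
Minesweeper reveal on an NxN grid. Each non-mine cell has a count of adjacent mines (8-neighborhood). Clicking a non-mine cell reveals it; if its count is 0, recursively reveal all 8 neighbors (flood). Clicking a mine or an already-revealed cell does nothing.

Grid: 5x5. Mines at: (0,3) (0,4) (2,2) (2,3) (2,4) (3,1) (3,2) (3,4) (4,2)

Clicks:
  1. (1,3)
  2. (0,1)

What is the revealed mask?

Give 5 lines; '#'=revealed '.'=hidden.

Click 1 (1,3) count=5: revealed 1 new [(1,3)] -> total=1
Click 2 (0,1) count=0: revealed 8 new [(0,0) (0,1) (0,2) (1,0) (1,1) (1,2) (2,0) (2,1)] -> total=9

Answer: ###..
####.
##...
.....
.....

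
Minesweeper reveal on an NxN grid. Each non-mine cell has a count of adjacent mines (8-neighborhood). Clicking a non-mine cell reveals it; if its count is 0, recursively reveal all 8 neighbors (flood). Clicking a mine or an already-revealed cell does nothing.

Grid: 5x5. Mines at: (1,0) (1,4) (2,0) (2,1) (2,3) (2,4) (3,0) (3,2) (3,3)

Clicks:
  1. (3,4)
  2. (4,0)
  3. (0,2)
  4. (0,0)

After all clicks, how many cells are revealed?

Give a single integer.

Click 1 (3,4) count=3: revealed 1 new [(3,4)] -> total=1
Click 2 (4,0) count=1: revealed 1 new [(4,0)] -> total=2
Click 3 (0,2) count=0: revealed 6 new [(0,1) (0,2) (0,3) (1,1) (1,2) (1,3)] -> total=8
Click 4 (0,0) count=1: revealed 1 new [(0,0)] -> total=9

Answer: 9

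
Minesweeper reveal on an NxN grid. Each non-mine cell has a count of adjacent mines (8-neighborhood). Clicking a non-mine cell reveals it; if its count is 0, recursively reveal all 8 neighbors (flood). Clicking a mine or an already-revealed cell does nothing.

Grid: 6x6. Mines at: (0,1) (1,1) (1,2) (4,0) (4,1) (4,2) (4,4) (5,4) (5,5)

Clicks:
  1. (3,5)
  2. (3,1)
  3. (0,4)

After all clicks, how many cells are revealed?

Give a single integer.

Click 1 (3,5) count=1: revealed 1 new [(3,5)] -> total=1
Click 2 (3,1) count=3: revealed 1 new [(3,1)] -> total=2
Click 3 (0,4) count=0: revealed 11 new [(0,3) (0,4) (0,5) (1,3) (1,4) (1,5) (2,3) (2,4) (2,5) (3,3) (3,4)] -> total=13

Answer: 13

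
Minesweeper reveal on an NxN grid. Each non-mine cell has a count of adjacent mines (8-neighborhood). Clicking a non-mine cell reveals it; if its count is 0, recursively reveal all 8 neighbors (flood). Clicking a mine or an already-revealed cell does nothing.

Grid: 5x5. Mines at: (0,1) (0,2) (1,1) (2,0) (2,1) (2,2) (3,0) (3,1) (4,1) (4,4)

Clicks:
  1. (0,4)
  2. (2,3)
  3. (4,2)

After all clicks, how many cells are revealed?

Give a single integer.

Answer: 9

Derivation:
Click 1 (0,4) count=0: revealed 8 new [(0,3) (0,4) (1,3) (1,4) (2,3) (2,4) (3,3) (3,4)] -> total=8
Click 2 (2,3) count=1: revealed 0 new [(none)] -> total=8
Click 3 (4,2) count=2: revealed 1 new [(4,2)] -> total=9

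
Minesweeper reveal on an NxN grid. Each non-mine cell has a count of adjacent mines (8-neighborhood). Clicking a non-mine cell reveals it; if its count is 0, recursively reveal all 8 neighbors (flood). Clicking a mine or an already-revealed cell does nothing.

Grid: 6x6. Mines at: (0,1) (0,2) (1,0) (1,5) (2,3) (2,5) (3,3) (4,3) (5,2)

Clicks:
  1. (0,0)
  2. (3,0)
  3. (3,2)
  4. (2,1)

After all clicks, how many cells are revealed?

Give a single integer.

Click 1 (0,0) count=2: revealed 1 new [(0,0)] -> total=1
Click 2 (3,0) count=0: revealed 11 new [(2,0) (2,1) (2,2) (3,0) (3,1) (3,2) (4,0) (4,1) (4,2) (5,0) (5,1)] -> total=12
Click 3 (3,2) count=3: revealed 0 new [(none)] -> total=12
Click 4 (2,1) count=1: revealed 0 new [(none)] -> total=12

Answer: 12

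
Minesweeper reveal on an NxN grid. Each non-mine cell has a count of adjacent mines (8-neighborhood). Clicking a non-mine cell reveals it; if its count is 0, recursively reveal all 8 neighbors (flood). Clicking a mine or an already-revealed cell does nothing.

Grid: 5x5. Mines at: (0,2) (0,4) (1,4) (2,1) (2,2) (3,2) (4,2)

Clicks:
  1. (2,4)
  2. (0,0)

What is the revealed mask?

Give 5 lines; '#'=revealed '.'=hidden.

Answer: ##...
##...
....#
.....
.....

Derivation:
Click 1 (2,4) count=1: revealed 1 new [(2,4)] -> total=1
Click 2 (0,0) count=0: revealed 4 new [(0,0) (0,1) (1,0) (1,1)] -> total=5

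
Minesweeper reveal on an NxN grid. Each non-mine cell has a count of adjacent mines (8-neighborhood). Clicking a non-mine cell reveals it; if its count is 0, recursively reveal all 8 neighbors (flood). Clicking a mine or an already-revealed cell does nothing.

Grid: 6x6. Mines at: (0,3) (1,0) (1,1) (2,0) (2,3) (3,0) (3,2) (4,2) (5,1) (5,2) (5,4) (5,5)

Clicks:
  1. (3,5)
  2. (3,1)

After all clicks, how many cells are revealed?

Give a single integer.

Answer: 11

Derivation:
Click 1 (3,5) count=0: revealed 10 new [(0,4) (0,5) (1,4) (1,5) (2,4) (2,5) (3,4) (3,5) (4,4) (4,5)] -> total=10
Click 2 (3,1) count=4: revealed 1 new [(3,1)] -> total=11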